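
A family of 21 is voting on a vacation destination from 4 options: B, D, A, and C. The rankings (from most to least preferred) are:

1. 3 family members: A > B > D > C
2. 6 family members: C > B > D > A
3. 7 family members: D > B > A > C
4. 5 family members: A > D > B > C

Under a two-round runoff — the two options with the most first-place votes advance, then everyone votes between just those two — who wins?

Round 1 first-place votes: B 0, D 7, A 8, C 6.
A and D advance.
Runoff: A is preferred to D by 8 voters; D by 13.
D wins the runoff.

D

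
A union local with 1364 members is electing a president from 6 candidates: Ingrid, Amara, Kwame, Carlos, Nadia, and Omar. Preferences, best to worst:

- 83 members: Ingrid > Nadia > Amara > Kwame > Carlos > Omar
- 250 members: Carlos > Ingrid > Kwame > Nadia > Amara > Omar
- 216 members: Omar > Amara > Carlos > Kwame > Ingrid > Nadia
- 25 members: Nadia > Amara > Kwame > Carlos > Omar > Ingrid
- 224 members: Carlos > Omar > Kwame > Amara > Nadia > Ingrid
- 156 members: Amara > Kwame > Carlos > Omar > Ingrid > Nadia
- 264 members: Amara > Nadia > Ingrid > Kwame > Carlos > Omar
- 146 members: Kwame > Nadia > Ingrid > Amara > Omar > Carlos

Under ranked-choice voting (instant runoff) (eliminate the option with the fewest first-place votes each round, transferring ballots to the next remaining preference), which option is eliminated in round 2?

Ingrid

Round 1: Ingrid 83, Amara 420, Kwame 146, Carlos 474, Nadia 25, Omar 216. Eliminate Nadia.
Round 2: Ingrid 83, Amara 445, Kwame 146, Carlos 474, Omar 216. Eliminate Ingrid.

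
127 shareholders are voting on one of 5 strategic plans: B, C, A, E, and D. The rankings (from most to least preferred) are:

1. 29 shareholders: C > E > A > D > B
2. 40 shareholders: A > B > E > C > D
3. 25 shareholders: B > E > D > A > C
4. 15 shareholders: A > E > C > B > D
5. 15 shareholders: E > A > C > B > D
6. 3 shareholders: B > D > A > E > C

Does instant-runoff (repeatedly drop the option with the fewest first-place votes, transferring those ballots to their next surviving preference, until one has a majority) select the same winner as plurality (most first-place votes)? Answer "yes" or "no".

Instant-runoff — R1 B 28, C 29, A 55, E 15, D 0 (D out); R2 B 28, C 29, A 55, E 15 (E out); R3 B 28, C 29, A 70 (A winner). Winner: A.
Plurality — first-place votes: B 28, C 29, A 55, E 15, D 0. Winner: A.
The two methods agree.

yes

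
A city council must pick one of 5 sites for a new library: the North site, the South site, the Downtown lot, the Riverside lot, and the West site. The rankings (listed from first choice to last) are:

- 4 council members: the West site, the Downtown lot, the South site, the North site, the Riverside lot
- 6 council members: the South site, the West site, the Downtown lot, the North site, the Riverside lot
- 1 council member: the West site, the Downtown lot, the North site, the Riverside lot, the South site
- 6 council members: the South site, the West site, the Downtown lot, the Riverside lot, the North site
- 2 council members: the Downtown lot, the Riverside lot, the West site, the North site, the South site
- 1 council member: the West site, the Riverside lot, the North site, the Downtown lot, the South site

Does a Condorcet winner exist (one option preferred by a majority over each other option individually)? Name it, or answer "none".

the South site

the South site vs the North site: 16–4 for the South site.
the South site vs the Downtown lot: 12–8 for the South site.
the South site vs the Riverside lot: 16–4 for the South site.
the South site vs the West site: 12–8 for the South site.
the South site beats every other option head-to-head.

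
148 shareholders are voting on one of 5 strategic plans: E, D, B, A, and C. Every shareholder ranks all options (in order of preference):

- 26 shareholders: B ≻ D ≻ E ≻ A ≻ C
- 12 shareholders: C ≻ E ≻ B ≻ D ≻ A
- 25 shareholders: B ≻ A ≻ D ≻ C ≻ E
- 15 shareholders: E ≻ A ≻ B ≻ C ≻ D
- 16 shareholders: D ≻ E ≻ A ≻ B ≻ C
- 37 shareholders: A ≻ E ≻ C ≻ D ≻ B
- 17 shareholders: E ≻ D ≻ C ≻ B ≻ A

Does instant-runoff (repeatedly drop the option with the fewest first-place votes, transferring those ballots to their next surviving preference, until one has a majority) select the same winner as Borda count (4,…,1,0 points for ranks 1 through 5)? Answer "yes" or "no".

Instant-runoff — R1 E 32, D 16, B 51, A 37, C 12 (C out); R2 E 44, D 16, B 51, A 37 (D out); R3 E 60, B 51, A 37 (A out); R4 E 97, B 51 (E winner). Winner: E.
Borda — scores: E 375, D 292, B 291, A 326, C 196. Winner: E.
The two methods agree.

yes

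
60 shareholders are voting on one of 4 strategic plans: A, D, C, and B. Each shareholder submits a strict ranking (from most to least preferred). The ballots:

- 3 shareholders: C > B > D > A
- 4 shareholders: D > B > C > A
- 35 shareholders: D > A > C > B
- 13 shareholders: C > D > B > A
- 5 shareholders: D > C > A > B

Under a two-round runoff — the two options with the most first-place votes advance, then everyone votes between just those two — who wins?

Round 1 first-place votes: A 0, D 44, C 16, B 0.
D and C advance.
Runoff: D is preferred to C by 44 voters; C by 16.
D wins the runoff.

D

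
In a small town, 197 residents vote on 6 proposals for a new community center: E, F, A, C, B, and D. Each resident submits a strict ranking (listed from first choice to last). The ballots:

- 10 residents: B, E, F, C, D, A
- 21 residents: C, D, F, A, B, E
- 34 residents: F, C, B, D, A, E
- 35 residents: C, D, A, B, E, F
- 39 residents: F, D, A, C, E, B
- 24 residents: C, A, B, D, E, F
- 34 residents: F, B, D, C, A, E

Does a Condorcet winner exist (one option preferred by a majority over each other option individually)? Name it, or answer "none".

F vs E: 128–69 for F.
F vs A: 138–59 for F.
F vs C: 117–80 for F.
F vs B: 128–69 for F.
F vs D: 117–80 for F.
F beats every other option head-to-head.

F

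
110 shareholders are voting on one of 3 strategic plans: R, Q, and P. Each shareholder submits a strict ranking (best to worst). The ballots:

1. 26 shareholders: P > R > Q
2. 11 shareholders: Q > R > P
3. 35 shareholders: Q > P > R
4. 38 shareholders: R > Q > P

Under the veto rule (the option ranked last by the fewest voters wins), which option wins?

Q

Last-place votes: R 35, Q 26, P 49.
Q is ranked last by the fewest voters, so Q wins.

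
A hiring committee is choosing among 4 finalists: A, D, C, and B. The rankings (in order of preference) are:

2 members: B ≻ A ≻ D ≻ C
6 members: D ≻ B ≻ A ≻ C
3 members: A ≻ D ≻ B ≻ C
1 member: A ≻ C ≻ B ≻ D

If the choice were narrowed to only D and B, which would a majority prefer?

D

Voters preferring D to B: 9; preferring B to D: 3.
D wins the head-to-head.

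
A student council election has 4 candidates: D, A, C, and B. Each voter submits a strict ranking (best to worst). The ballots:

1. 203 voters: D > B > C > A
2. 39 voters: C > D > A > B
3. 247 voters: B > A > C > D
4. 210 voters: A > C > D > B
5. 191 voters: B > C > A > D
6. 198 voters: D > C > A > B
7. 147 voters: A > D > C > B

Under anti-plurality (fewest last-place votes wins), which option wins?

Last-place votes: D 438, A 203, C 0, B 594.
C is ranked last by the fewest voters, so C wins.

C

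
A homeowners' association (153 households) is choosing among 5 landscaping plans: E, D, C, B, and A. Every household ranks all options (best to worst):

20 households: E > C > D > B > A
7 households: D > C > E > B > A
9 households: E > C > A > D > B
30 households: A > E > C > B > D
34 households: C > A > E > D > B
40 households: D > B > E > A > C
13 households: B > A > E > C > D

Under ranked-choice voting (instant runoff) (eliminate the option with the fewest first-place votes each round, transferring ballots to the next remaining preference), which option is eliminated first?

B

Round 1: E 29, D 47, C 34, B 13, A 30. Eliminate B.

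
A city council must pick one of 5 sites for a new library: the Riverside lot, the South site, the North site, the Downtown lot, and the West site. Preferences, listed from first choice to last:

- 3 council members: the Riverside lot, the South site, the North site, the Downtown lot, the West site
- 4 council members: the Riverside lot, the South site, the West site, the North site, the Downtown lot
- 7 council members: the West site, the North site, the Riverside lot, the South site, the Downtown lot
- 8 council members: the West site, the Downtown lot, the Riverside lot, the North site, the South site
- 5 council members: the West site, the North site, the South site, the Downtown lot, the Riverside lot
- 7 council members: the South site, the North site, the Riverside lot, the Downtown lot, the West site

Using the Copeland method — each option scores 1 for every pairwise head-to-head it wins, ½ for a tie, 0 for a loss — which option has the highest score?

the West site

the Riverside lot: beats the South site and the Downtown lot; loses to the North site and the West site → score 2.
the South site: beats the Downtown lot; loses to the Riverside lot, the North site, and the West site → score 1.
the North site: beats the Riverside lot, the South site, and the Downtown lot; loses to the West site → score 3.
the Downtown lot: loses to the Riverside lot, the South site, the North site, and the West site → score 0.
the West site: beats the Riverside lot, the South site, the North site, and the Downtown lot → score 4.
the West site has the best pairwise record.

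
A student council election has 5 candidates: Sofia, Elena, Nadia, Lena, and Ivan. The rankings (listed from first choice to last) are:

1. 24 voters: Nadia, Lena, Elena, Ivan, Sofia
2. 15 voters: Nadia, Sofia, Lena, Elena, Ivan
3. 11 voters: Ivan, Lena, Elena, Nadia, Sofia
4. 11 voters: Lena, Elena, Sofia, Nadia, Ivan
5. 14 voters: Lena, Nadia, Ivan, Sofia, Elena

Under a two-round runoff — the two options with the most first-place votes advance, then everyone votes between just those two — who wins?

Nadia

Round 1 first-place votes: Sofia 0, Elena 0, Nadia 39, Lena 25, Ivan 11.
Nadia and Lena advance.
Runoff: Nadia is preferred to Lena by 39 voters; Lena by 36.
Nadia wins the runoff.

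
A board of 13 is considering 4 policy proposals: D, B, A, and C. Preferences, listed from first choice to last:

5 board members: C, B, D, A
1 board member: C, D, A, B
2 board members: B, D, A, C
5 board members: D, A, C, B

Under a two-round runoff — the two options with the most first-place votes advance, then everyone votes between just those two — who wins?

Round 1 first-place votes: D 5, B 2, A 0, C 6.
C and D advance.
Runoff: C is preferred to D by 6 voters; D by 7.
D wins the runoff.

D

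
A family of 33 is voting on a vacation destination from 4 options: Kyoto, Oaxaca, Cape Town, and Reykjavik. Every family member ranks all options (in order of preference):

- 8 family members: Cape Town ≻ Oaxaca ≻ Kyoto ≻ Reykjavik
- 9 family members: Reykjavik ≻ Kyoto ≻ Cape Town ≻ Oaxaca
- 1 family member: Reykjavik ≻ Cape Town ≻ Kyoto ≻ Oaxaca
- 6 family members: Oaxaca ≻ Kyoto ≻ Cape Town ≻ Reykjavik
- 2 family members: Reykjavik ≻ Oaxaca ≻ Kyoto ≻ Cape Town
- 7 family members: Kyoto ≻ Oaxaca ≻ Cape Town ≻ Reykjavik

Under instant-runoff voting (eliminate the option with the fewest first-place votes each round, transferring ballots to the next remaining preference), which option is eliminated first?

Round 1: Kyoto 7, Oaxaca 6, Cape Town 8, Reykjavik 12. Eliminate Oaxaca.

Oaxaca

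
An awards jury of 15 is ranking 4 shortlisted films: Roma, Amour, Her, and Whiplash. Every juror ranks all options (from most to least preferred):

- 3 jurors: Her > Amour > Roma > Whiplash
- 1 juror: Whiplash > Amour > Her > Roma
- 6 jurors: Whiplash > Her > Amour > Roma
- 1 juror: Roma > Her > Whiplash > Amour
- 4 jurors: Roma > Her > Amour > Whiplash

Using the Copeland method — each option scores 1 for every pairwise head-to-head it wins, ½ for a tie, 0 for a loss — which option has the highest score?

Roma: beats Whiplash; loses to Amour and Her → score 1.
Amour: beats Roma; loses to Her and Whiplash → score 1.
Her: beats Roma, Amour, and Whiplash → score 3.
Whiplash: beats Amour; loses to Roma and Her → score 1.
Her has the best pairwise record.

Her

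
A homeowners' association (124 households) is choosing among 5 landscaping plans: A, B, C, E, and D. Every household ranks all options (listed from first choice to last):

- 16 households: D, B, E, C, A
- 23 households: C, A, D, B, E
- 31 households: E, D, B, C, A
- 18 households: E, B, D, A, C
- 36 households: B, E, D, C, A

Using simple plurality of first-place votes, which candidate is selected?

First-place votes: A 0, B 36, C 23, E 49, D 16.
E has the most first-place votes.

E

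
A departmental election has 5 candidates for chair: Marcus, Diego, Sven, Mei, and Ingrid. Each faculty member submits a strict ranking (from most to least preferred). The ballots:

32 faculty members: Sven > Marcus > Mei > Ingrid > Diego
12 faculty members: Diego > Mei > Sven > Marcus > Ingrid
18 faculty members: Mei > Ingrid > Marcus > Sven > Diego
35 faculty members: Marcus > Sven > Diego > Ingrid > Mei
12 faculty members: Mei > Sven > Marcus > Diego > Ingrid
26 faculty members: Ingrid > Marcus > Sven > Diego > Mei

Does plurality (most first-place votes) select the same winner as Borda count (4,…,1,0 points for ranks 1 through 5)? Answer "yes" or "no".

Plurality — first-place votes: Marcus 35, Diego 12, Sven 32, Mei 30, Ingrid 26. Winner: Marcus.
Borda — scores: Marcus 386, Diego 156, Sven 363, Mei 220, Ingrid 225. Winner: Marcus.
The two methods agree.

yes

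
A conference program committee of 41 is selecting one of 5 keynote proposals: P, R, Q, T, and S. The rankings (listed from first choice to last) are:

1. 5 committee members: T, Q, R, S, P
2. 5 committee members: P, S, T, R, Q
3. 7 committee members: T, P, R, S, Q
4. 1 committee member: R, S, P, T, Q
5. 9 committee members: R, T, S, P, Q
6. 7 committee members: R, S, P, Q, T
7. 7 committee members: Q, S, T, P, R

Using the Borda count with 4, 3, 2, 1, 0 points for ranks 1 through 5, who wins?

T

P: 5·0 + 5·4 + 7·3 + 1·2 + 9·1 + 7·2 + 7·1 = 73
R: 5·2 + 5·1 + 7·2 + 1·4 + 9·4 + 7·4 + 7·0 = 97
Q: 5·3 + 5·0 + 7·0 + 1·0 + 9·0 + 7·1 + 7·4 = 50
T: 5·4 + 5·2 + 7·4 + 1·1 + 9·3 + 7·0 + 7·2 = 100
S: 5·1 + 5·3 + 7·1 + 1·3 + 9·2 + 7·3 + 7·3 = 90
T has the highest Borda score (100).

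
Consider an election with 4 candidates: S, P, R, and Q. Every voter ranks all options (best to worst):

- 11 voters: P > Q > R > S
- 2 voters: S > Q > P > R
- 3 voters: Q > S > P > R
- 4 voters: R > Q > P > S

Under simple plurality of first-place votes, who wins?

First-place votes: S 2, P 11, R 4, Q 3.
P has the most first-place votes.

P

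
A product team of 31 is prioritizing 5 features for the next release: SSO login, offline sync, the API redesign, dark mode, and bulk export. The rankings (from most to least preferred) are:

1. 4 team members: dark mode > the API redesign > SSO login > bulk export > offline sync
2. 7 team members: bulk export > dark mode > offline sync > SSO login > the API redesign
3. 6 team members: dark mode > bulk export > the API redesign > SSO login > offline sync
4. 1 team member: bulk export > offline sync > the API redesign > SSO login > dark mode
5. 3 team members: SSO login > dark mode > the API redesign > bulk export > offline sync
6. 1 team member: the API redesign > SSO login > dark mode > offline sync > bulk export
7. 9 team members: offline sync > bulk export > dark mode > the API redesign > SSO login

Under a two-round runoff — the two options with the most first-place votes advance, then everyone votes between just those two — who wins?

dark mode

Round 1 first-place votes: SSO login 3, offline sync 9, the API redesign 1, dark mode 10, bulk export 8.
dark mode and offline sync advance.
Runoff: dark mode is preferred to offline sync by 21 voters; offline sync by 10.
dark mode wins the runoff.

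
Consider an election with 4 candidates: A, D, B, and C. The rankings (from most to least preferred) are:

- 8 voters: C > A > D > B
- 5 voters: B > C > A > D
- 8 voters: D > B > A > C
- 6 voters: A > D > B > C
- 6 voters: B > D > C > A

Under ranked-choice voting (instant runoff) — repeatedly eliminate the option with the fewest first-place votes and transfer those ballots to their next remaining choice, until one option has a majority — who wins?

D

Round 1: A 6, D 8, B 11, C 8. Eliminate A.
Round 2: D 14, B 11, C 8. Eliminate C.
Round 3: D 22, B 11. D has a majority.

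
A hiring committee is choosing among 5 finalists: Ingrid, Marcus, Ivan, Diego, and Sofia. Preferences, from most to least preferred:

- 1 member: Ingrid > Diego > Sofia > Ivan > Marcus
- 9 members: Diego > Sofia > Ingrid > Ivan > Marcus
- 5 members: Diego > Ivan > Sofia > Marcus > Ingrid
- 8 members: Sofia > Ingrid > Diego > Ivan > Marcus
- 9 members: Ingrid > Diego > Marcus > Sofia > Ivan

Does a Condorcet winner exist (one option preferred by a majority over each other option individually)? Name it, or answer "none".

none

Checking pairwise contests:
Sofia beats Ingrid 22–10.
Ingrid beats Marcus 27–5.
Ingrid beats Ivan 27–5.
Ingrid beats Diego 18–14.
Diego beats Sofia 24–8.
Every option loses at least one head-to-head, so there is no Condorcet winner.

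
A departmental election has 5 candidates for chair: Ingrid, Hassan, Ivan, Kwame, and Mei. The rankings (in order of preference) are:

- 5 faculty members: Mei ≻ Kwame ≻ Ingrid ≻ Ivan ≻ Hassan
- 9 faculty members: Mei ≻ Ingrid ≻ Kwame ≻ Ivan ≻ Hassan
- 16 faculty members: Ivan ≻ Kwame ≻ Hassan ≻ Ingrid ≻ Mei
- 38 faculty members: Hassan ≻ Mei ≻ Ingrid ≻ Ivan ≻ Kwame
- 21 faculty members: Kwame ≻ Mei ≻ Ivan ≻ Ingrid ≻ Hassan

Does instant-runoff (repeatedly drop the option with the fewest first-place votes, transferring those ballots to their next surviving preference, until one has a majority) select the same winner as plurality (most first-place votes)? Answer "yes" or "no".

no

Instant-runoff — R1 Ingrid 0, Hassan 38, Ivan 16, Kwame 21, Mei 14 (Ingrid out); R2 Hassan 38, Ivan 16, Kwame 21, Mei 14 (Mei out); R3 Hassan 38, Ivan 16, Kwame 35 (Ivan out); R4 Hassan 38, Kwame 51 (Kwame winner). Winner: Kwame.
Plurality — first-place votes: Ingrid 0, Hassan 38, Ivan 16, Kwame 21, Mei 14. Winner: Hassan.
The two methods disagree.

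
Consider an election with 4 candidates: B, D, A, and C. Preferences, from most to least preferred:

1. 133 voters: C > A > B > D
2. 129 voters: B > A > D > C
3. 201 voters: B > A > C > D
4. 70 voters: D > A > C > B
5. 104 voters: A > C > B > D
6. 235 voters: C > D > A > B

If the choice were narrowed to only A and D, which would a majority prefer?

A

Voters preferring A to D: 567; preferring D to A: 305.
A wins the head-to-head.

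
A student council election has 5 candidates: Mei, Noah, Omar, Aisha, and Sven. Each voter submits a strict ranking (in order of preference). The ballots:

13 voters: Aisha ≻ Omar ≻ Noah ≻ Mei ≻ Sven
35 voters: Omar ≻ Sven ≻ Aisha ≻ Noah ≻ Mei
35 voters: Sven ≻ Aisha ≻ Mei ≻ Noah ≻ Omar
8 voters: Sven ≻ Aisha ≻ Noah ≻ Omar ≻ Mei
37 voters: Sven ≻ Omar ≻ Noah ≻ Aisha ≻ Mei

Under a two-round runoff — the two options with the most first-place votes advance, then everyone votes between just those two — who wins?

Round 1 first-place votes: Mei 0, Noah 0, Omar 35, Aisha 13, Sven 80.
Sven and Omar advance.
Runoff: Sven is preferred to Omar by 80 voters; Omar by 48.
Sven wins the runoff.

Sven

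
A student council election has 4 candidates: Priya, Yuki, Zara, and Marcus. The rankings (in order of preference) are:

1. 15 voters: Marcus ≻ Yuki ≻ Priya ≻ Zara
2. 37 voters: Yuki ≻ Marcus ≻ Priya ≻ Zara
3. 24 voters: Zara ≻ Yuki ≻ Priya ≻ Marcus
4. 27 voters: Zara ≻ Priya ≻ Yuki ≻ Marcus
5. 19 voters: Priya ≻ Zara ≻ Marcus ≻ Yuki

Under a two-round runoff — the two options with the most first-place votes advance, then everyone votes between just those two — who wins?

Round 1 first-place votes: Priya 19, Yuki 37, Zara 51, Marcus 15.
Zara and Yuki advance.
Runoff: Zara is preferred to Yuki by 70 voters; Yuki by 52.
Zara wins the runoff.

Zara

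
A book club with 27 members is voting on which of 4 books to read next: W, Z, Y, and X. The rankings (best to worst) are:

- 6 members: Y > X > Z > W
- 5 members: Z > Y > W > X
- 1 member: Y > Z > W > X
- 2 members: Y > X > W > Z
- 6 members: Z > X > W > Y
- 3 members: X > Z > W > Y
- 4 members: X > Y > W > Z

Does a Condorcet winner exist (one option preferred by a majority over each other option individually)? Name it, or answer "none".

Checking pairwise contests:
Z beats W 21–6.
X beats Z 15–12.
Z beats Y 14–13.
Y beats X 14–13.
Every option loses at least one head-to-head, so there is no Condorcet winner.

none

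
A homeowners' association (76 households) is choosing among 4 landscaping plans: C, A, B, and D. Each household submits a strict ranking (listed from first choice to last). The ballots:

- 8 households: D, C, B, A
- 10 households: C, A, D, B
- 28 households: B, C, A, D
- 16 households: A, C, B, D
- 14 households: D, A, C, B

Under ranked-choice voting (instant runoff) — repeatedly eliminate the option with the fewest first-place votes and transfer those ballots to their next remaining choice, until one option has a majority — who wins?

A

Round 1: C 10, A 16, B 28, D 22. Eliminate C.
Round 2: A 26, B 28, D 22. Eliminate D.
Round 3: A 40, B 36. A has a majority.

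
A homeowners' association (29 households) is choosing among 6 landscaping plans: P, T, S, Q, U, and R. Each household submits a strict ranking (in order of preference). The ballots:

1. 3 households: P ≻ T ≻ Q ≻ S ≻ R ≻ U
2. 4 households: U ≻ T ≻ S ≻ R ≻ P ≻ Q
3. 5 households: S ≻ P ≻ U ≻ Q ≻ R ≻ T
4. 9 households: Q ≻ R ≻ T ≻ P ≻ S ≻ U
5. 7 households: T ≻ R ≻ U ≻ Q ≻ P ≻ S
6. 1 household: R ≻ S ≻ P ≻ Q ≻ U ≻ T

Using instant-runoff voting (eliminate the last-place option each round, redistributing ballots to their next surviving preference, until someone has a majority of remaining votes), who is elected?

Q

Round 1: P 3, T 7, S 5, Q 9, U 4, R 1. Eliminate R.
Round 2: P 3, T 7, S 6, Q 9, U 4. Eliminate P.
Round 3: T 10, S 6, Q 9, U 4. Eliminate U.
Round 4: T 14, S 6, Q 9. Eliminate S.
Round 5: T 14, Q 15. Q has a majority.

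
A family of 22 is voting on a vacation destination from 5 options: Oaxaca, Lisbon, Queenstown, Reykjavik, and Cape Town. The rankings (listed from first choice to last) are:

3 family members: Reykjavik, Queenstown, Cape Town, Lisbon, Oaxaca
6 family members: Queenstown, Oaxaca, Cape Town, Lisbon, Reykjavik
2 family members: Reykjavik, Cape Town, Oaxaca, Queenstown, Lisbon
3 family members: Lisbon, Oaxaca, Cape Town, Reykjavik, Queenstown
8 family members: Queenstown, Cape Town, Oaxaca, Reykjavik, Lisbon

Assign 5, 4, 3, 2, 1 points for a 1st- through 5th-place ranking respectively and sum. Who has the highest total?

Queenstown

Oaxaca: 3·1 + 6·4 + 2·3 + 3·4 + 8·3 = 69
Lisbon: 3·2 + 6·2 + 2·1 + 3·5 + 8·1 = 43
Queenstown: 3·4 + 6·5 + 2·2 + 3·1 + 8·5 = 89
Reykjavik: 3·5 + 6·1 + 2·5 + 3·2 + 8·2 = 53
Cape Town: 3·3 + 6·3 + 2·4 + 3·3 + 8·4 = 76
Queenstown has the highest Borda score (89).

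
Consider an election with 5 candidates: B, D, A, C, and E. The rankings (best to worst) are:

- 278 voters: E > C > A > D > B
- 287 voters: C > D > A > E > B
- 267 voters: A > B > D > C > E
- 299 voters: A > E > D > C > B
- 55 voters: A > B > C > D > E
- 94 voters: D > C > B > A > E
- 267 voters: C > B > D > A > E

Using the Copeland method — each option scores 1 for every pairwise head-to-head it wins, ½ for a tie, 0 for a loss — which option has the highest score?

C

B: loses to D, A, C, and E → score 0.
D: beats B and E; loses to A and C → score 2.
A: beats B, D, and E; loses to C → score 3.
C: beats B, D, A, and E → score 4.
E: beats B; loses to D, A, and C → score 1.
C has the best pairwise record.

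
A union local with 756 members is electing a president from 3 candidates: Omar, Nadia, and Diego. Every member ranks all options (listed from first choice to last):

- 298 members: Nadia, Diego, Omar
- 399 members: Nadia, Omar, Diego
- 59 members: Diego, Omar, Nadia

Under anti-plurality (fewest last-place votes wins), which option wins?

Nadia

Last-place votes: Omar 298, Nadia 59, Diego 399.
Nadia is ranked last by the fewest voters, so Nadia wins.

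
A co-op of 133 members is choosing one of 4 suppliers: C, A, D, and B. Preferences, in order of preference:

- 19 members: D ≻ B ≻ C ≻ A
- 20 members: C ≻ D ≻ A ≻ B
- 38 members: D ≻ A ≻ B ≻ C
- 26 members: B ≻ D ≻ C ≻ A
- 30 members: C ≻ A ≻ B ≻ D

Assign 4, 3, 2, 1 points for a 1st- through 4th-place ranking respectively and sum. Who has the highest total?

C: 19·2 + 20·4 + 38·1 + 26·2 + 30·4 = 328
A: 19·1 + 20·2 + 38·3 + 26·1 + 30·3 = 289
D: 19·4 + 20·3 + 38·4 + 26·3 + 30·1 = 396
B: 19·3 + 20·1 + 38·2 + 26·4 + 30·2 = 317
D has the highest Borda score (396).

D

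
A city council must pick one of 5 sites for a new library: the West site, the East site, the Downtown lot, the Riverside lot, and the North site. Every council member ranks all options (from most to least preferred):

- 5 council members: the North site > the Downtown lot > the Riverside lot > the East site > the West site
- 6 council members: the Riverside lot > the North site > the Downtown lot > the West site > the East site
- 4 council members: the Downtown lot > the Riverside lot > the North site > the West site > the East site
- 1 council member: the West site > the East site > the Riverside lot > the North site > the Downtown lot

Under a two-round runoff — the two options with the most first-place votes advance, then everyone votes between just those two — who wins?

Round 1 first-place votes: the West site 1, the East site 0, the Downtown lot 4, the Riverside lot 6, the North site 5.
the Riverside lot and the North site advance.
Runoff: the Riverside lot is preferred to the North site by 11 voters; the North site by 5.
the Riverside lot wins the runoff.

the Riverside lot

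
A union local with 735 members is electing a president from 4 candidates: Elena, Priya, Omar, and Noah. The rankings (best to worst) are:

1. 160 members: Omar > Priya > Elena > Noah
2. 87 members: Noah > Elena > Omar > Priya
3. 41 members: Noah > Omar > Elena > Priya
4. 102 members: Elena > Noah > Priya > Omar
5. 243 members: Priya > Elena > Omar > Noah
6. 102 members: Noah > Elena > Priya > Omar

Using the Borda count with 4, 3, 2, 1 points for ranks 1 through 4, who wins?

Elena

Elena: 160·2 + 87·3 + 41·2 + 102·4 + 243·3 + 102·3 = 2106
Priya: 160·3 + 87·1 + 41·1 + 102·2 + 243·4 + 102·2 = 1988
Omar: 160·4 + 87·2 + 41·3 + 102·1 + 243·2 + 102·1 = 1627
Noah: 160·1 + 87·4 + 41·4 + 102·3 + 243·1 + 102·4 = 1629
Elena has the highest Borda score (2106).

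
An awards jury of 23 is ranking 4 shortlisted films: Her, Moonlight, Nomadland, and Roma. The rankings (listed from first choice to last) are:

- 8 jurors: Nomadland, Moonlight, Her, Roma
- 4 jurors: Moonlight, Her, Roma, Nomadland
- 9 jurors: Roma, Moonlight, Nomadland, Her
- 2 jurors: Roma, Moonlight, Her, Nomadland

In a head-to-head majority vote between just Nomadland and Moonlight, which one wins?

Voters preferring Nomadland to Moonlight: 8; preferring Moonlight to Nomadland: 15.
Moonlight wins the head-to-head.

Moonlight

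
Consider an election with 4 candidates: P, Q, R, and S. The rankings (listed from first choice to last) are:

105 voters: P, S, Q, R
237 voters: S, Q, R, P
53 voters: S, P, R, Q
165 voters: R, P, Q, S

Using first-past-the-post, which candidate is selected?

S

First-place votes: P 105, Q 0, R 165, S 290.
S has the most first-place votes.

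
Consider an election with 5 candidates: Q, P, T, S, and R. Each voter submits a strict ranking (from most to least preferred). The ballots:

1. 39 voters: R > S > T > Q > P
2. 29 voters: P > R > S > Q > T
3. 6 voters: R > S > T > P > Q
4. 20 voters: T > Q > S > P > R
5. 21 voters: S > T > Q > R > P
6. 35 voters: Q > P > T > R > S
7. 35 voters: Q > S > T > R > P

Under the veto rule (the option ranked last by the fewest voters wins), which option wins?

Q

Last-place votes: Q 6, P 95, T 29, S 35, R 20.
Q is ranked last by the fewest voters, so Q wins.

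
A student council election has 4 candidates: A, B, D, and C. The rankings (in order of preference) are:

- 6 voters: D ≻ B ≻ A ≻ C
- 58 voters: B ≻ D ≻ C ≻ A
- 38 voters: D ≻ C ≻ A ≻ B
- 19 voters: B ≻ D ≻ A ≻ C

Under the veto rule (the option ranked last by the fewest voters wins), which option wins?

Last-place votes: A 58, B 38, D 0, C 25.
D is ranked last by the fewest voters, so D wins.

D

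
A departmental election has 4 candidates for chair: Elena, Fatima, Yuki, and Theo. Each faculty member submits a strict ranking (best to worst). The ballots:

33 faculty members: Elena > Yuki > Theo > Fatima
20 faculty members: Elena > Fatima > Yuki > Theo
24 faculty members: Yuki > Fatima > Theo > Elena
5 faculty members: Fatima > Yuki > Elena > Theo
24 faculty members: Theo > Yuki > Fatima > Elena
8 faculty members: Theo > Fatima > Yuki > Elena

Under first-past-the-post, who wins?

First-place votes: Elena 53, Fatima 5, Yuki 24, Theo 32.
Elena has the most first-place votes.

Elena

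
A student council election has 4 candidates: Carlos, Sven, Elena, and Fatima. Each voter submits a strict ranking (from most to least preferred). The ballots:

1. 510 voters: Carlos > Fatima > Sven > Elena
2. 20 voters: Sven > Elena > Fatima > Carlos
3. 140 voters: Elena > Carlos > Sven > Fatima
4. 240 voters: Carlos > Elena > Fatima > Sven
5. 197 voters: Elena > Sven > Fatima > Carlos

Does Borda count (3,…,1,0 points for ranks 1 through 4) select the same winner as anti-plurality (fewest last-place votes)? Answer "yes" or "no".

Borda — scores: Carlos 2530, Sven 1104, Elena 1531, Fatima 1477. Winner: Carlos.
Anti-plurality — last-place votes: Carlos 217, Sven 240, Elena 510, Fatima 140. Winner: Fatima.
The two methods disagree.

no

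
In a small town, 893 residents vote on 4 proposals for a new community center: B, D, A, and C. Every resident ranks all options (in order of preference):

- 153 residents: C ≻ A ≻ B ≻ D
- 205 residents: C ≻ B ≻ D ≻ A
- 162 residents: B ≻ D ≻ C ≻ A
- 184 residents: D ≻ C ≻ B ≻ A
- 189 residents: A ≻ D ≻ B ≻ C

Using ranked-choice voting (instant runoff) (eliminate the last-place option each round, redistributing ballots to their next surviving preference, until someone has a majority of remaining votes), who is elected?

D

Round 1: B 162, D 184, A 189, C 358. Eliminate B.
Round 2: D 346, A 189, C 358. Eliminate A.
Round 3: D 535, C 358. D has a majority.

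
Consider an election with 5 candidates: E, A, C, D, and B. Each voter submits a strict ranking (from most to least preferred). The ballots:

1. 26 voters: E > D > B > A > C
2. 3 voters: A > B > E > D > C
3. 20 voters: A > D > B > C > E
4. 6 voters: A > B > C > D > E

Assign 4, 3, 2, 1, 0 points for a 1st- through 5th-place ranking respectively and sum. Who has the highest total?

E: 26·4 + 3·2 + 20·0 + 6·0 = 110
A: 26·1 + 3·4 + 20·4 + 6·4 = 142
C: 26·0 + 3·0 + 20·1 + 6·2 = 32
D: 26·3 + 3·1 + 20·3 + 6·1 = 147
B: 26·2 + 3·3 + 20·2 + 6·3 = 119
D has the highest Borda score (147).

D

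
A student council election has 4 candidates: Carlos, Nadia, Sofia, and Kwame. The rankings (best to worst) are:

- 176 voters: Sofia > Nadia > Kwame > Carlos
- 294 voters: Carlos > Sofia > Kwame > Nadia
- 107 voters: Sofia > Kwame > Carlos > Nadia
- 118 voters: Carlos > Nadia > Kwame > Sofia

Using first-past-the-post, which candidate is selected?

Carlos

First-place votes: Carlos 412, Nadia 0, Sofia 283, Kwame 0.
Carlos has the most first-place votes.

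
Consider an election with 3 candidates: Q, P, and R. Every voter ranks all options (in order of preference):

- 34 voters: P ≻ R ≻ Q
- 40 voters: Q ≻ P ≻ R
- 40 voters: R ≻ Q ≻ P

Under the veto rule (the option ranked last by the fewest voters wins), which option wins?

Last-place votes: Q 34, P 40, R 40.
Q is ranked last by the fewest voters, so Q wins.

Q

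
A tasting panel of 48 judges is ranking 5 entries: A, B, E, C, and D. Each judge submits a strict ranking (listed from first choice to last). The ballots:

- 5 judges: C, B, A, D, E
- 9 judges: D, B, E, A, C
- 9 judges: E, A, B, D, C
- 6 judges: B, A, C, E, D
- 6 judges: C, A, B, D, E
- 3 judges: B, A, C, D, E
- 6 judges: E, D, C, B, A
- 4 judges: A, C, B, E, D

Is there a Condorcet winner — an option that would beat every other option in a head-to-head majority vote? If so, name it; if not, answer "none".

B vs A: 29–19 for B.
B vs E: 33–15 for B.
B vs C: 27–21 for B.
B vs D: 33–15 for B.
B beats every other option head-to-head.

B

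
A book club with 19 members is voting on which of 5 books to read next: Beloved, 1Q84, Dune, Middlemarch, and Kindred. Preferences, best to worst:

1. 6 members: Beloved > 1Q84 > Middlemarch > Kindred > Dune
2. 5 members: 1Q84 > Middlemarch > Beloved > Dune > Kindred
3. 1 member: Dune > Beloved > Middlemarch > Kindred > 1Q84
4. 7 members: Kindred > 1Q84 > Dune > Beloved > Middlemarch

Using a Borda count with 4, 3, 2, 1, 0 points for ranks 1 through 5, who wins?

1Q84

Beloved: 6·4 + 5·2 + 1·3 + 7·1 = 44
1Q84: 6·3 + 5·4 + 1·0 + 7·3 = 59
Dune: 6·0 + 5·1 + 1·4 + 7·2 = 23
Middlemarch: 6·2 + 5·3 + 1·2 + 7·0 = 29
Kindred: 6·1 + 5·0 + 1·1 + 7·4 = 35
1Q84 has the highest Borda score (59).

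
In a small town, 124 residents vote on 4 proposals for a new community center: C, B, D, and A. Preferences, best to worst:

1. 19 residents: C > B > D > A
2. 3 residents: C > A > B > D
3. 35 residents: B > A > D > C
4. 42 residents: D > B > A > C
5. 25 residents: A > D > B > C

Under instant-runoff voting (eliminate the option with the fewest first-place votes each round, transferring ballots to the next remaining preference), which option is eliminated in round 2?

A

Round 1: C 22, B 35, D 42, A 25. Eliminate C.
Round 2: B 54, D 42, A 28. Eliminate A.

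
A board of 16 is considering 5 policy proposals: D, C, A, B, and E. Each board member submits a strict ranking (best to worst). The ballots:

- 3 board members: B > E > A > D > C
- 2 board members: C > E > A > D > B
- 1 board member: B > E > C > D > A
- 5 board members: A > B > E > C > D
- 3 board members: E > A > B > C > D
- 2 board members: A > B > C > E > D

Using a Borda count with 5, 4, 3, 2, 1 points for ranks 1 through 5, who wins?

D: 3·2 + 2·2 + 1·2 + 5·1 + 3·1 + 2·1 = 22
C: 3·1 + 2·5 + 1·3 + 5·2 + 3·2 + 2·3 = 38
A: 3·3 + 2·3 + 1·1 + 5·5 + 3·4 + 2·5 = 63
B: 3·5 + 2·1 + 1·5 + 5·4 + 3·3 + 2·4 = 59
E: 3·4 + 2·4 + 1·4 + 5·3 + 3·5 + 2·2 = 58
A has the highest Borda score (63).

A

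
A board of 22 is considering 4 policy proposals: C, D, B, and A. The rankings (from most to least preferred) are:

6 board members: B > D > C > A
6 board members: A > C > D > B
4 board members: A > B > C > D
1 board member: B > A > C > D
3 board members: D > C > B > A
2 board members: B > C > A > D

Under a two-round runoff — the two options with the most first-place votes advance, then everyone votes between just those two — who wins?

B

Round 1 first-place votes: C 0, D 3, B 9, A 10.
A and B advance.
Runoff: A is preferred to B by 10 voters; B by 12.
B wins the runoff.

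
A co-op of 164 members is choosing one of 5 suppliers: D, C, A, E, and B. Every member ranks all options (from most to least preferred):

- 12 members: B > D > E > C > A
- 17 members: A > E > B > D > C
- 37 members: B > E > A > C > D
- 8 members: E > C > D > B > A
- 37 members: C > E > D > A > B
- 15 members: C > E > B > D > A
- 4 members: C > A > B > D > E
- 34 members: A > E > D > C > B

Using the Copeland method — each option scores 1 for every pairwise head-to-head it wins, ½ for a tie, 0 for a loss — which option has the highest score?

E

D: loses to C, A, E, and B → score 0.
C: beats D and B; loses to A and E → score 2.
A: beats D, C, and B; loses to E → score 3.
E: beats D, C, A, and B → score 4.
B: beats D; loses to C, A, and E → score 1.
E has the best pairwise record.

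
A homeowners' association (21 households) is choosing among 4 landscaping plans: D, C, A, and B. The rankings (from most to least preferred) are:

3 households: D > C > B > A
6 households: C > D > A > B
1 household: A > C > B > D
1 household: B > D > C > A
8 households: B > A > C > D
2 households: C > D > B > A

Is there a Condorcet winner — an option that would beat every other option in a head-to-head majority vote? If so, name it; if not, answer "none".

C

C vs D: 17–4 for C.
C vs A: 12–9 for C.
C vs B: 12–9 for C.
C beats every other option head-to-head.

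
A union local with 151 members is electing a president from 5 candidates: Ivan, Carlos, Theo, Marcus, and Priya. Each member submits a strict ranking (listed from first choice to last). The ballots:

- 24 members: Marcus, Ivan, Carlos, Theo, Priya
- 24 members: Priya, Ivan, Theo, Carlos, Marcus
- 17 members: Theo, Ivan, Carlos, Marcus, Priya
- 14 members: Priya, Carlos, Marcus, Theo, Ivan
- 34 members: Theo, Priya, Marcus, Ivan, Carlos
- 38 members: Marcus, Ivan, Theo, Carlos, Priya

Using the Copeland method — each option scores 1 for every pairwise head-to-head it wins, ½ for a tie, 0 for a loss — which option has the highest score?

Marcus

Ivan: beats Carlos, Theo, and Priya; loses to Marcus → score 3.
Carlos: beats Priya; loses to Ivan, Theo, and Marcus → score 1.
Theo: beats Carlos and Priya; loses to Ivan and Marcus → score 2.
Marcus: beats Ivan, Carlos, Theo, and Priya → score 4.
Priya: loses to Ivan, Carlos, Theo, and Marcus → score 0.
Marcus has the best pairwise record.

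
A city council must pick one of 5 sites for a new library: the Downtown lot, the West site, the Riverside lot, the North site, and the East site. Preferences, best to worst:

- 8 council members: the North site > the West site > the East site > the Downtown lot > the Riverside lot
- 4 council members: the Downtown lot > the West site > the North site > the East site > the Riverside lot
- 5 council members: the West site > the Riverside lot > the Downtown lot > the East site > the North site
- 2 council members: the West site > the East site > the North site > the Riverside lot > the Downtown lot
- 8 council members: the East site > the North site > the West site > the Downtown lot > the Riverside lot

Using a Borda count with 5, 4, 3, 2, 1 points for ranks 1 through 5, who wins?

the Downtown lot: 8·2 + 4·5 + 5·3 + 2·1 + 8·2 = 69
the West site: 8·4 + 4·4 + 5·5 + 2·5 + 8·3 = 107
the Riverside lot: 8·1 + 4·1 + 5·4 + 2·2 + 8·1 = 44
the North site: 8·5 + 4·3 + 5·1 + 2·3 + 8·4 = 95
the East site: 8·3 + 4·2 + 5·2 + 2·4 + 8·5 = 90
the West site has the highest Borda score (107).

the West site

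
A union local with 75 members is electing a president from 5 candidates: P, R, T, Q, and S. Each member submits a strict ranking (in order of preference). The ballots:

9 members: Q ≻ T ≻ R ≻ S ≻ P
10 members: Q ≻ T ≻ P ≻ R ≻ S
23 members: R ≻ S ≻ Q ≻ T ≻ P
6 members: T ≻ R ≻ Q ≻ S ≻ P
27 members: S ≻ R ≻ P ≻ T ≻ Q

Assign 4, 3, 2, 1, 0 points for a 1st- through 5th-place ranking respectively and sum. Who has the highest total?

R

P: 9·0 + 10·2 + 23·0 + 6·0 + 27·2 = 74
R: 9·2 + 10·1 + 23·4 + 6·3 + 27·3 = 219
T: 9·3 + 10·3 + 23·1 + 6·4 + 27·1 = 131
Q: 9·4 + 10·4 + 23·2 + 6·2 + 27·0 = 134
S: 9·1 + 10·0 + 23·3 + 6·1 + 27·4 = 192
R has the highest Borda score (219).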